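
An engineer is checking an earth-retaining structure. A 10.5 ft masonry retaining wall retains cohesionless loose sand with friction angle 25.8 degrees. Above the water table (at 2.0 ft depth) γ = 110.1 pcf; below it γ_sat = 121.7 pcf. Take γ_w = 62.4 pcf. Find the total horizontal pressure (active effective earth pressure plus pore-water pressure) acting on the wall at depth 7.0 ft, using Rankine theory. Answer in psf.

K_a = (1 − sin φ)/(1 + sin φ) = 0.3935.
γ' = 121.7 − 62.4 = 59.30 pcf.
Effective vertical stress at 7.0 ft: σ'_v = 110.1×2.0 + 59.30×5.00 = 516.7 psf.
σ'_h = K_a σ'_v = 0.3935 × 516.7 = 203.3 psf; u = γ_w × 5.00 = 312.0 psf.
Total σ_h = 203.3 + 312.0 = 515.3 psf.

515 psf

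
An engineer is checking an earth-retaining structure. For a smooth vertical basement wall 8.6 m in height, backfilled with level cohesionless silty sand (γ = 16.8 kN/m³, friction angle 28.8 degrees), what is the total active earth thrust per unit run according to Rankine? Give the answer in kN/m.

K_a = tan²(45° − φ/2) = 0.3498.
P_a = ½ K_a γ H² = 0.5 × 0.3498 × 16.8 × 8.6² = 217.3 kN/m.

217 kN/m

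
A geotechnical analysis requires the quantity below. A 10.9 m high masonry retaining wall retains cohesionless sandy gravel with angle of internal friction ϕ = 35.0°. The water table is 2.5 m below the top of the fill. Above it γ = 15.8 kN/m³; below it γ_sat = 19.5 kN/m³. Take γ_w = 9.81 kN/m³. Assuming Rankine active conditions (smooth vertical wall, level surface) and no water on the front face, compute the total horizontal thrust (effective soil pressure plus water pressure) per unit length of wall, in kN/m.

K_a = tan²(45° − φ/2) = 0.2710.
γ' = 19.5 − 9.81 = 9.690 kN/m³. Depth below WT = 8.4 m.
σ'_h at WT = K_a γ d_w = 10.70 kPa; at base = 10.70 + K_a γ' × 8.4 = 32.76 kPa.
P₁ (0–2.5 m) = ½×10.70×2.5 = 13.38. P₂ (2.5–10.9 m) = ½(10.70+32.76)×8.4 = 182.6.
P_w = ½ γ_w h₂² = 0.5×9.81×8.4² = 346.1. Total = 13.38+182.6+346.1 = 542.0 kN/m.

542 kN/m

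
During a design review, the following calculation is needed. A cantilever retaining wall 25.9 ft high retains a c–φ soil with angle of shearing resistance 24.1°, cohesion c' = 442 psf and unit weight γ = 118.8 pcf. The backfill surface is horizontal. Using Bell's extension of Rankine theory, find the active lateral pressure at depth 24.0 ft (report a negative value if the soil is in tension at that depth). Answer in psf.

625 psf

K_a = (1 − sin φ)/(1 + sin φ) = 0.4201.
σ_a = K_a γ z − 2c√K_a = 0.4201×118.8×24.0 − 2×442×0.6482 = 624.9 psf.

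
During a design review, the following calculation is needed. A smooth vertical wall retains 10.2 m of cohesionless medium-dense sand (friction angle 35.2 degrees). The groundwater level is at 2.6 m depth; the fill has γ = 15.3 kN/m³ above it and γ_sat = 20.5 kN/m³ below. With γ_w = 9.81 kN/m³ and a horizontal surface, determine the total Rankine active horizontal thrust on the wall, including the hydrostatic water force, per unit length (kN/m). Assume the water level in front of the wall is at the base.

461 kN/m

K_a = tan²(45° − φ/2) = 0.2687.
γ' = 20.5 − 9.81 = 10.69 kN/m³. Depth below WT = 7.6 m.
σ'_h at WT = K_a γ d_w = 10.69 kPa; at base = 10.69 + K_a γ' × 7.6 = 32.52 kPa.
P₁ (0–2.6 m) = ½×10.69×2.6 = 13.89. P₂ (2.6–10.2 m) = ½(10.69+32.52)×7.6 = 164.2.
P_w = ½ γ_w h₂² = 0.5×9.81×7.6² = 283.3. Total = 13.89+164.2+283.3 = 461.4 kN/m.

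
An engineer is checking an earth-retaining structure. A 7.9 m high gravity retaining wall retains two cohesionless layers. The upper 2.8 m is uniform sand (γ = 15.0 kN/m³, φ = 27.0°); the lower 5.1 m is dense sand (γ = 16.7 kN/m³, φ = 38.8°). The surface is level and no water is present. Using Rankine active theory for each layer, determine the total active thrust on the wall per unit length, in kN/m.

121 kN/m

K_a1 = tan²(45°−27.0°/2) = 0.3755; K_a2 = tan²(45°−38.8°/2) = 0.2296.
Layer 1: σ at base = K_a1 γ₁ h₁ = 15.77 kPa; P₁ = ½×15.77×2.8 = 22.08.
Layer 2: σ_v at top = γ₁h₁ = 42.00; σ_h top = K_a2×42.00 = 9.641; σ_h base = K_a2×(42.00+16.7×5.1) = 29.19.
P₂ = ½(9.641+29.19)×5.1 = 99.03. Total P_a = 22.08+99.03 = 121.1 kN/m.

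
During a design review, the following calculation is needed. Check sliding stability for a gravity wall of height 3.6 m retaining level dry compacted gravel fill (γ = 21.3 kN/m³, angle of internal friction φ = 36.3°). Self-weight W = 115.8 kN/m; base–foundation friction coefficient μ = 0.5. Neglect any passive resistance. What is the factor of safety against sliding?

K_a = tan²(45° − 36.3°/2) = 0.2563.
P_a = ½K_aγH² = 0.5×0.2563×21.3×3.6² = 35.37 kN/m, acting at H/3 = 1.200 m above the base.
FS_sliding = μW / P_a = 0.5×115.8 / 35.37 = 1.637.

1.64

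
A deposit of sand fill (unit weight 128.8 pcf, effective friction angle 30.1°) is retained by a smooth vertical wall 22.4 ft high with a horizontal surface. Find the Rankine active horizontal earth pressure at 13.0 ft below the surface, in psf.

556 psf

K_a = (1 − sin φ)/(1 + sin φ) = 0.3320.
σ_h = K_a γ z = 0.3320 × 128.8 × 13.0 = 555.9 psf.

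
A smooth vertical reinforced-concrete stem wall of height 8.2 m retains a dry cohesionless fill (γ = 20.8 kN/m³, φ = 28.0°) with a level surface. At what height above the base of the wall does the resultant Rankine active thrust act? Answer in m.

K_a = 0.3610.
The pressure distribution is triangular, so the resultant acts at H/3 above the base = 8.2/3 = 2.733 m.

2.73 m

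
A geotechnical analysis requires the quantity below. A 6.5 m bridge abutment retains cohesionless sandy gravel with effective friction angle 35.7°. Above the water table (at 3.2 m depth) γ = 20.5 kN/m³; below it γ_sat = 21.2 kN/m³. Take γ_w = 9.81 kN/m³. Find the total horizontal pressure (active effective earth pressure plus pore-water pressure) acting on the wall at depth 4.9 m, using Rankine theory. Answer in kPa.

39.0 kPa

K_a = (1 − sin φ)/(1 + sin φ) = 0.2630.
γ' = 21.2 − 9.81 = 11.39 kN/m³.
Effective vertical stress at 4.9 m: σ'_v = 20.5×3.2 + 11.39×1.70 = 84.96 kPa.
σ'_h = K_a σ'_v = 0.2630 × 84.96 = 22.34 kPa; u = γ_w × 1.70 = 16.68 kPa.
Total σ_h = 22.34 + 16.68 = 39.02 kPa.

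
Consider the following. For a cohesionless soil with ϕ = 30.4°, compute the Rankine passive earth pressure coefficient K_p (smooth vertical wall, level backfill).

K_p = (1 + sin φ)/(1 − sin φ) = tan²(45° + 30.4°/2) = 3.049.

3.05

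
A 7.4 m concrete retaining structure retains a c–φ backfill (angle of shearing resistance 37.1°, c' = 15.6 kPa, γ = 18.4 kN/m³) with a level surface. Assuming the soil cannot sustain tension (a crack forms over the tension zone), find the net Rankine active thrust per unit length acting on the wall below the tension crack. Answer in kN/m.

36.3 kN/m

K_a = 0.2475; √K_a = 0.4975.
Tension-crack depth z_c = 2c/(γ√K_a) = 2×15.6/(18.4×0.4975) = 3.408 m.
σ_a at base = K_a γ H − 2c√K_a = 0.2475×18.4×7.4 − 2×15.6×0.4975 = 18.18 kPa.
P_a = ½ × 18.18 × (H − z_c) = 0.5×18.18×3.992 = 36.28 kN/m.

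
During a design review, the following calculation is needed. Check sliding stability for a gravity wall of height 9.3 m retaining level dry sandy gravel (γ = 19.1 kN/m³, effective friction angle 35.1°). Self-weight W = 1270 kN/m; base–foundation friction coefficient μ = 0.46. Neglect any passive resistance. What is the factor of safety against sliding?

2.62

K_a = tan²(45° − 35.1°/2) = 0.2698.
P_a = ½K_aγH² = 0.5×0.2698×19.1×9.3² = 222.9 kN/m, acting at H/3 = 3.100 m above the base.
FS_sliding = μW / P_a = 0.46×1270 / 222.9 = 2.621.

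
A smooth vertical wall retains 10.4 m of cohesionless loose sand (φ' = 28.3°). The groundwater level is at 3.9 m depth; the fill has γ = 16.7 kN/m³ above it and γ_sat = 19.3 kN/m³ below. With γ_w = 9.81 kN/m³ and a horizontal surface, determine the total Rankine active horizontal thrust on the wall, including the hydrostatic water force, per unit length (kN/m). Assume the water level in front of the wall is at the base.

475 kN/m

K_a = tan²(45° − φ/2) = 0.3568.
γ' = 19.3 − 9.81 = 9.490 kN/m³. Depth below WT = 6.5 m.
σ'_h at WT = K_a γ d_w = 23.24 kPa; at base = 23.24 + K_a γ' × 6.5 = 45.24 kPa.
P₁ (0–3.9 m) = ½×23.24×3.9 = 45.31. P₂ (3.9–10.4 m) = ½(23.24+45.24)×6.5 = 222.6.
P_w = ½ γ_w h₂² = 0.5×9.81×6.5² = 207.2. Total = 45.31+222.6+207.2 = 475.1 kN/m.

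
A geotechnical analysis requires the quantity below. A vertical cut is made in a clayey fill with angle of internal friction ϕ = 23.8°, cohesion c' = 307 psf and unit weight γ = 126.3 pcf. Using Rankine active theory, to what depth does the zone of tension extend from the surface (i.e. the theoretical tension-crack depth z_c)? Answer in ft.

K_a = tan²(45° − 23.8°/2) = 0.4250; √K_a = 0.6519.
The active pressure is zero where K_a γ z = 2c√K_a, so z_c = 2c/(γ√K_a) = 2×307/(126.3×0.6519) = 7.457 ft.

7.46 ft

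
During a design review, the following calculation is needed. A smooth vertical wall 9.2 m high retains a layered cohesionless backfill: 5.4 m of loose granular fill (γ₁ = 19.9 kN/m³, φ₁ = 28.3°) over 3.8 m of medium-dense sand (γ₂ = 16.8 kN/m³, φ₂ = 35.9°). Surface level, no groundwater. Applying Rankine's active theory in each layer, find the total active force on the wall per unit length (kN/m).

242 kN/m

K_a1 = tan²(45°−28.3°/2) = 0.3568; K_a2 = tan²(45°−35.9°/2) = 0.2607.
Layer 1: σ at base = K_a1 γ₁ h₁ = 38.34 kPa; P₁ = ½×38.34×5.4 = 103.5.
Layer 2: σ_v at top = γ₁h₁ = 107.5; σ_h top = K_a2×107.5 = 28.02; σ_h base = K_a2×(107.5+16.8×3.8) = 44.66.
P₂ = ½(28.02+44.66)×3.8 = 138.1. Total P_a = 103.5+138.1 = 241.6 kN/m.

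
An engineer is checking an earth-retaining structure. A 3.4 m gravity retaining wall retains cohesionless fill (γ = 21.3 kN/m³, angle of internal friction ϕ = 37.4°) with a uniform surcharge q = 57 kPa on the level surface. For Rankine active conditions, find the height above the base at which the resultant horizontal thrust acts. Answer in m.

1.48 m

K_a = 0.2443.
Triangular part P₁ = ½K_aγH² = 30.07 at H/3 = 1.133 m; rectangular part P₂ = K_a q H = 47.34 at H/2 = 1.700 m.
ȳ = (P₁·1.133 + P₂·1.700)/(P₁+P₂) = 1.480 m.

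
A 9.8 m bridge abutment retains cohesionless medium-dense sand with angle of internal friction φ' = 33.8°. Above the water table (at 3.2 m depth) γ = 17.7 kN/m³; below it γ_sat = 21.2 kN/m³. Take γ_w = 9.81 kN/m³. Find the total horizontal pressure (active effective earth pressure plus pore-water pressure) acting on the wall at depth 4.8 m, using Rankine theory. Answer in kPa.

37.0 kPa

K_a = (1 − sin φ)/(1 + sin φ) = 0.2851.
γ' = 21.2 − 9.81 = 11.39 kN/m³.
Effective vertical stress at 4.8 m: σ'_v = 17.7×3.2 + 11.39×1.60 = 74.86 kPa.
σ'_h = K_a σ'_v = 0.2851 × 74.86 = 21.34 kPa; u = γ_w × 1.60 = 15.70 kPa.
Total σ_h = 21.34 + 15.70 = 37.04 kPa.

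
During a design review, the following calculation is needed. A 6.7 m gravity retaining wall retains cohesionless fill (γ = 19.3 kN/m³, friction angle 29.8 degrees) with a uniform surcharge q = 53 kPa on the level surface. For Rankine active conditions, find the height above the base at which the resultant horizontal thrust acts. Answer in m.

K_a = 0.3360.
Triangular part P₁ = ½K_aγH² = 145.6 at H/3 = 2.233 m; rectangular part P₂ = K_a q H = 119.3 at H/2 = 3.350 m.
ȳ = (P₁·2.233 + P₂·3.350)/(P₁+P₂) = 2.736 m.

2.74 m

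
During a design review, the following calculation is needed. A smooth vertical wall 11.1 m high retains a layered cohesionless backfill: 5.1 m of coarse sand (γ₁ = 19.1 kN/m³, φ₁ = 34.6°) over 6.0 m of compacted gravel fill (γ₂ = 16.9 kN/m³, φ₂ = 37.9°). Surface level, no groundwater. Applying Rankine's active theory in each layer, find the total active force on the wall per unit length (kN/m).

K_a1 = tan²(45°−34.6°/2) = 0.2756; K_a2 = tan²(45°−37.9°/2) = 0.2389.
Layer 1: σ at base = K_a1 γ₁ h₁ = 26.85 kPa; P₁ = ½×26.85×5.1 = 68.47.
Layer 2: σ_v at top = γ₁h₁ = 97.41; σ_h top = K_a2×97.41 = 23.27; σ_h base = K_a2×(97.41+16.9×6.0) = 47.50.
P₂ = ½(23.27+47.50)×6.0 = 212.3. Total P_a = 68.47+212.3 = 280.8 kN/m.

281 kN/m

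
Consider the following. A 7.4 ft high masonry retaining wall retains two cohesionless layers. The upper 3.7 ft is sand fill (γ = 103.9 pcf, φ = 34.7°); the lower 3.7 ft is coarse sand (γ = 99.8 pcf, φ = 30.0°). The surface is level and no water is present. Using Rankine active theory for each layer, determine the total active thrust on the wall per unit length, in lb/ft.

K_a1 = tan²(45°−34.7°/2) = 0.2745; K_a2 = tan²(45°−30.0°/2) = 0.3333.
Layer 1: σ at base = K_a1 γ₁ h₁ = 105.5 psf; P₁ = ½×105.5×3.7 = 195.2.
Layer 2: σ_v at top = γ₁h₁ = 384.4; σ_h top = K_a2×384.4 = 128.1; σ_h base = K_a2×(384.4+99.8×3.7) = 251.2.
P₂ = ½(128.1+251.2)×3.7 = 701.8. Total P_a = 195.2+701.8 = 897.0 lb/ft.

897 lb/ft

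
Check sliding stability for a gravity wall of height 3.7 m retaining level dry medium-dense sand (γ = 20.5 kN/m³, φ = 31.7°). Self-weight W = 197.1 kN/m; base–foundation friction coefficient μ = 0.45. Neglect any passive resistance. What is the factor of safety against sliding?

2.03

K_a = tan²(45° − 31.7°/2) = 0.3111.
P_a = ½K_aγH² = 0.5×0.3111×20.5×3.7² = 43.65 kN/m, acting at H/3 = 1.233 m above the base.
FS_sliding = μW / P_a = 0.45×197.1 / 43.65 = 2.032.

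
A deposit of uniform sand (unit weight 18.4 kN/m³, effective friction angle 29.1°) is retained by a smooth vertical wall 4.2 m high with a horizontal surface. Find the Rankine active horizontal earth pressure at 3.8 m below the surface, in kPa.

K_a = (1 − sin φ)/(1 + sin φ) = 0.3456.
σ_h = K_a γ z = 0.3456 × 18.4 × 3.8 = 24.16 kPa.

24.2 kPa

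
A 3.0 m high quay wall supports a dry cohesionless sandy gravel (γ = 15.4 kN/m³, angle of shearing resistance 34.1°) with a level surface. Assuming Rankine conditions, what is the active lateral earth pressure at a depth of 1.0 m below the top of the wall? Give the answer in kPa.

K_a = (1 − sin φ)/(1 + sin φ) = 0.2815.
σ_h = K_a γ z = 0.2815 × 15.4 × 1.0 = 4.336 kPa.

4.34 kPa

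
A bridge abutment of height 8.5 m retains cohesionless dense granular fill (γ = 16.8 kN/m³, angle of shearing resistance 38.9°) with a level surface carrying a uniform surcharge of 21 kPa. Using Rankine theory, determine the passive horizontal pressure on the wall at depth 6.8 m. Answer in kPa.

K_p = (1 + sin φ)/(1 − sin φ) = 4.376.
σ_v = γz + q = 16.8 × 6.8 + 21 = 135.2 kPa.
σ_h = K_p σ_v = 4.376 × 135.2 = 591.8 kPa.

592 kPa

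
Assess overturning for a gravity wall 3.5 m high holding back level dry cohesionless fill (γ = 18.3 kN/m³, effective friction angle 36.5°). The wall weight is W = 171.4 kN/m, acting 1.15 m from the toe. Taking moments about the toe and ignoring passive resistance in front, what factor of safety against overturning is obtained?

5.93

K_a = tan²(45° − 36.5°/2) = 0.2541.
P_a = ½K_aγH² = 0.5×0.2541×18.3×3.5² = 28.48 kN/m, acting at H/3 = 1.167 m above the base.
Overturning moment M_o = P_a × H/3 = 28.48 × 1.167 = 33.22.
Resisting moment M_r = W × 1.15 = 171.4 × 1.15 = 197.1.
FS_overturning = M_r/M_o = 197.1/33.22 = 5.933.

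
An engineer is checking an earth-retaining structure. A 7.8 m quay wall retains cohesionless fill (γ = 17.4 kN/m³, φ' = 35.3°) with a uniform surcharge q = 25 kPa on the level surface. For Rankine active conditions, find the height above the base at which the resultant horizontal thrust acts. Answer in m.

K_a = 0.2675.
Triangular part P₁ = ½K_aγH² = 141.6 at H/3 = 2.600 m; rectangular part P₂ = K_a q H = 52.17 at H/2 = 3.900 m.
ȳ = (P₁·2.600 + P₂·3.900)/(P₁+P₂) = 2.950 m.

2.95 m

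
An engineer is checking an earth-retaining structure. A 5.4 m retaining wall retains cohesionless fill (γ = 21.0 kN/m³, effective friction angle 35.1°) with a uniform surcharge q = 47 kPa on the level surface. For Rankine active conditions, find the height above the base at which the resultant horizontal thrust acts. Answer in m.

2.21 m

K_a = 0.2698.
Triangular part P₁ = ½K_aγH² = 82.62 at H/3 = 1.800 m; rectangular part P₂ = K_a q H = 68.48 at H/2 = 2.700 m.
ȳ = (P₁·1.800 + P₂·2.700)/(P₁+P₂) = 2.208 m.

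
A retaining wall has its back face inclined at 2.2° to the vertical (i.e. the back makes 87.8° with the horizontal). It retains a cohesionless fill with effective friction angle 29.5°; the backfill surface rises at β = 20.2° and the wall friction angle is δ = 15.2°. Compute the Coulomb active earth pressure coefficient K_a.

K_a = sin²(α+φ) / [sin²α · sin(α−δ) · (1 + √{sin(φ+δ)sin(φ−β) / (sin(α−δ)sin(α+β))})²].
With α = 87.8°, φ = 29.5°, δ = 15.2°, β = 20.2°: K_a = 0.4521.

0.452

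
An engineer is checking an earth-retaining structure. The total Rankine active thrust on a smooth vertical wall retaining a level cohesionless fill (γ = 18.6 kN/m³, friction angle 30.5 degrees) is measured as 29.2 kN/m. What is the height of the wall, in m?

3.10 m

K_a = 0.3267. P_a = ½ K_a γ H² ⇒ H = √(2P_a/(K_a γ)).
H = √(2×29.2/(0.3267×18.6)) = 3.100 m.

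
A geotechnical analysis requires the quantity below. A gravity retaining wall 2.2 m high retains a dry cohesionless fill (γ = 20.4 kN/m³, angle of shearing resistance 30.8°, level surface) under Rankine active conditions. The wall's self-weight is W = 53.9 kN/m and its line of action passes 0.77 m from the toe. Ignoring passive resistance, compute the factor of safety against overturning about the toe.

K_a = tan²(45° − 30.8°/2) = 0.3227.
P_a = ½K_aγH² = 0.5×0.3227×20.4×2.2² = 15.93 kN/m, acting at H/3 = 0.7333 m above the base.
Overturning moment M_o = P_a × H/3 = 15.93 × 0.7333 = 11.68.
Resisting moment M_r = W × 0.77 = 53.9 × 0.77 = 41.50.
FS_overturning = M_r/M_o = 41.50/11.68 = 3.552.

3.55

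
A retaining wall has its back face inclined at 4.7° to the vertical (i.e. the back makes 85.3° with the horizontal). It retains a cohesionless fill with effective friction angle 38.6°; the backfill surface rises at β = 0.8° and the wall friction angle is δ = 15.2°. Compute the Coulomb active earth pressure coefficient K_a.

0.248

K_a = sin²(α+φ) / [sin²α · sin(α−δ) · (1 + √{sin(φ+δ)sin(φ−β) / (sin(α−δ)sin(α+β))})²].
With α = 85.3°, φ = 38.6°, δ = 15.2°, β = 0.8°: K_a = 0.2476.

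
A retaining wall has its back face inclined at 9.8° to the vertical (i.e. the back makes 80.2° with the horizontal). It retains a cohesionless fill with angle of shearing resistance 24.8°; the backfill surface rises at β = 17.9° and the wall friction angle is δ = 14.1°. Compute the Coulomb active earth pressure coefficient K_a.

0.633

K_a = sin²(α+φ) / [sin²α · sin(α−δ) · (1 + √{sin(φ+δ)sin(φ−β) / (sin(α−δ)sin(α+β))})²].
With α = 80.2°, φ = 24.8°, δ = 14.1°, β = 17.9°: K_a = 0.6328.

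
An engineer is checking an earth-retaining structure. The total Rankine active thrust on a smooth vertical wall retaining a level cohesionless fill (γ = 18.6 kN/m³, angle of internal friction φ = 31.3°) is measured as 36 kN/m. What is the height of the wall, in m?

3.50 m

K_a = 0.3162. P_a = ½ K_a γ H² ⇒ H = √(2P_a/(K_a γ)).
H = √(2×36/(0.3162×18.6)) = 3.499 m.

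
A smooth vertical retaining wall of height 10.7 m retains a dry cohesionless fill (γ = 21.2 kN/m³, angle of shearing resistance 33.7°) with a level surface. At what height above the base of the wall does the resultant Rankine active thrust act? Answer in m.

K_a = 0.2863.
The pressure distribution is triangular, so the resultant acts at H/3 above the base = 10.7/3 = 3.567 m.

3.57 m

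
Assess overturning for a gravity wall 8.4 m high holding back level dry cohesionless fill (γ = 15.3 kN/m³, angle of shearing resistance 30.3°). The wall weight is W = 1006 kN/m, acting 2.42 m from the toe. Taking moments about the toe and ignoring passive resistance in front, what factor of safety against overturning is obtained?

K_a = tan²(45° − 30.3°/2) = 0.3293.
P_a = ½K_aγH² = 0.5×0.3293×15.3×8.4² = 177.8 kN/m, acting at H/3 = 2.800 m above the base.
Overturning moment M_o = P_a × H/3 = 177.8 × 2.800 = 497.7.
Resisting moment M_r = W × 2.42 = 1006 × 2.42 = 2435.
FS_overturning = M_r/M_o = 2435/497.7 = 4.891.

4.89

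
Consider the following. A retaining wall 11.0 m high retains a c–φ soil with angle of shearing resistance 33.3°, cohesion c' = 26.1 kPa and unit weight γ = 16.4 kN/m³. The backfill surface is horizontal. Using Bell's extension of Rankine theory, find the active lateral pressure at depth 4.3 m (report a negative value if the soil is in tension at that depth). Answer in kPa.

K_a = (1 − sin φ)/(1 + sin φ) = 0.2911.
σ_a = K_a γ z − 2c√K_a = 0.2911×16.4×4.3 − 2×26.1×0.5396 = -7.635 kPa.

-7.63 kPa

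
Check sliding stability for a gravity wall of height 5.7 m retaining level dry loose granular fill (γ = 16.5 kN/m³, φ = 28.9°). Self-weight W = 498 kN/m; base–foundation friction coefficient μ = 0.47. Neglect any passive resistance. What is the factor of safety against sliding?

2.51

K_a = tan²(45° − 28.9°/2) = 0.3484.
P_a = ½K_aγH² = 0.5×0.3484×16.5×5.7² = 93.38 kN/m, acting at H/3 = 1.900 m above the base.
FS_sliding = μW / P_a = 0.47×498 / 93.38 = 2.507.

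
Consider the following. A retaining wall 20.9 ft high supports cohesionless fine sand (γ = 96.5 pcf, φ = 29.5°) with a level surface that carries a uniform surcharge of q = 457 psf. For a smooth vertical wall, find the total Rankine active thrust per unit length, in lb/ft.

K_a = tan²(45° − φ/2) = 0.3401.
Soil triangle: ½ K_a γ H² = 0.5×0.3401×96.5×20.9² = 7168 lb/ft.
Surcharge rectangle: K_a q H = 0.3401×457×20.9 = 3248 lb/ft.
Total = 7168 + 3248 = 10420 lb/ft.

10400 lb/ft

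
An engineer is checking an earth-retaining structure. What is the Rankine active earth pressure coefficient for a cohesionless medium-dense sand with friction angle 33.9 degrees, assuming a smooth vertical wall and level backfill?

0.284

K_a = (1 − sin φ)/(1 + sin φ) = (1 − sin 33.9°)/(1 + sin 33.9°) = 0.2839.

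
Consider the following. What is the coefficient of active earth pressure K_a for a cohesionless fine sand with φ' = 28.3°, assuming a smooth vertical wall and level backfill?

0.357

K_a = tan²(45° − φ/2) = tan²(30.85°) = 0.3568.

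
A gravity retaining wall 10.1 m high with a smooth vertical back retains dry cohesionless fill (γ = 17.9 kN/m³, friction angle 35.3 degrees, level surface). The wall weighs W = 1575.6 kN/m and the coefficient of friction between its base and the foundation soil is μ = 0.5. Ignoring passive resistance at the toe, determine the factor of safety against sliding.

K_a = tan²(45° − 35.3°/2) = 0.2675.
P_a = ½K_aγH² = 0.5×0.2675×17.9×10.1² = 244.3 kN/m, acting at H/3 = 3.367 m above the base.
FS_sliding = μW / P_a = 0.5×1575.6 / 244.3 = 3.225.

3.23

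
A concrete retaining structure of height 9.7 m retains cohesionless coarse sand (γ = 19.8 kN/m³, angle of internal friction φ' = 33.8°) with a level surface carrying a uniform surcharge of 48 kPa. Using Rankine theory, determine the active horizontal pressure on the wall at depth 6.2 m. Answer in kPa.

K_a = (1 − sin φ)/(1 + sin φ) = 0.2851.
σ_v = γz + q = 19.8 × 6.2 + 48 = 170.8 kPa.
σ_h = K_a σ_v = 0.2851 × 170.8 = 48.68 kPa.

48.7 kPa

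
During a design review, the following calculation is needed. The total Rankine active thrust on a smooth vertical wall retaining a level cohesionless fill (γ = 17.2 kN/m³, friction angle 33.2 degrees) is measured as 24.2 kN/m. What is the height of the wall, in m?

3.10 m

K_a = 0.2924. P_a = ½ K_a γ H² ⇒ H = √(2P_a/(K_a γ)).
H = √(2×24.2/(0.2924×17.2)) = 3.102 m.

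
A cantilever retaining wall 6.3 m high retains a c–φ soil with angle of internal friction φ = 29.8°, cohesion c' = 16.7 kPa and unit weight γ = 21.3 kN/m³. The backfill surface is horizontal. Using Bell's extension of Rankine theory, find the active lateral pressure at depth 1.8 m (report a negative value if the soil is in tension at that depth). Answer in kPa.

K_a = (1 − sin φ)/(1 + sin φ) = 0.3360.
σ_a = K_a γ z − 2c√K_a = 0.3360×21.3×1.8 − 2×16.7×0.5797 = -6.478 kPa.

-6.48 kPa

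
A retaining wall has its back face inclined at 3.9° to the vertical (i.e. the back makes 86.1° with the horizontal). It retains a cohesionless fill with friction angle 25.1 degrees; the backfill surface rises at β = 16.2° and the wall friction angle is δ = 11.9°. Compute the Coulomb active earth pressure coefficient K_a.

K_a = sin²(α+φ) / [sin²α · sin(α−δ) · (1 + √{sin(φ+δ)sin(φ−β) / (sin(α−δ)sin(α+β))})²].
With α = 86.1°, φ = 25.1°, δ = 11.9°, β = 16.2°: K_a = 0.5251.

0.525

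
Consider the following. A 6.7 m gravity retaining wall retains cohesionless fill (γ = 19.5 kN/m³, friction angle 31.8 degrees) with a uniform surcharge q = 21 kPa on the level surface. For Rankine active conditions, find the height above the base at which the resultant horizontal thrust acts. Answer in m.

2.50 m

K_a = 0.3098.
Triangular part P₁ = ½K_aγH² = 135.6 at H/3 = 2.233 m; rectangular part P₂ = K_a q H = 43.59 at H/2 = 3.350 m.
ȳ = (P₁·2.233 + P₂·3.350)/(P₁+P₂) = 2.505 m.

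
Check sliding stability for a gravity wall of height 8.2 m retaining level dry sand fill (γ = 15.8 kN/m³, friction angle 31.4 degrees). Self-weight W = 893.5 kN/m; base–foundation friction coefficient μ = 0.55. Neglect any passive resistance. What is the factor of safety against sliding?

K_a = tan²(45° − 31.4°/2) = 0.3149.
P_a = ½K_aγH² = 0.5×0.3149×15.8×8.2² = 167.3 kN/m, acting at H/3 = 2.733 m above the base.
FS_sliding = μW / P_a = 0.55×893.5 / 167.3 = 2.938.

2.94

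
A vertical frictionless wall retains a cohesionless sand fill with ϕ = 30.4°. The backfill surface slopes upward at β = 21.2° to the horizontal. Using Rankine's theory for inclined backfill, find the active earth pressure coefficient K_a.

K_a = cos β · (cos β − √(cos²β − cos²φ)) / (cos β + √(cos²β − cos²φ)).
cos β = 0.9323, cos φ = 0.8625, √(cos²β − cos²φ) = 0.3540.
K_a = 0.9323 × (0.9323 − 0.3540)/(0.9323 + 0.3540) = 0.4192.

0.419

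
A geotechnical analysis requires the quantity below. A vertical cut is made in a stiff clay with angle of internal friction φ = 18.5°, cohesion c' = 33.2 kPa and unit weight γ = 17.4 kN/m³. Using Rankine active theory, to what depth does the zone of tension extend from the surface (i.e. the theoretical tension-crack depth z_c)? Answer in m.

5.30 m

K_a = tan²(45° − 18.5°/2) = 0.5183; √K_a = 0.7199.
The active pressure is zero where K_a γ z = 2c√K_a, so z_c = 2c/(γ√K_a) = 2×33.2/(17.4×0.7199) = 5.301 m.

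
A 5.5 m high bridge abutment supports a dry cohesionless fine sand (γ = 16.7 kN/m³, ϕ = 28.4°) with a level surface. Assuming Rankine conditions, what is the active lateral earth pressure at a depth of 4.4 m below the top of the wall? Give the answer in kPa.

K_a = (1 − sin φ)/(1 + sin φ) = 0.3554.
σ_h = K_a γ z = 0.3554 × 16.7 × 4.4 = 26.11 kPa.

26.1 kPa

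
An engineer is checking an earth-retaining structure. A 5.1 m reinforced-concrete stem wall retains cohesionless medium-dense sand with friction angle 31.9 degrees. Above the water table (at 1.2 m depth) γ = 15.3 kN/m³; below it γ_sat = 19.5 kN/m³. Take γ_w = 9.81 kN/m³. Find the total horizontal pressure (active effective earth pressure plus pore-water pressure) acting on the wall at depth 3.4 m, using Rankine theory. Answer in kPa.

K_a = (1 − sin φ)/(1 + sin φ) = 0.3085.
γ' = 19.5 − 9.81 = 9.690 kN/m³.
Effective vertical stress at 3.4 m: σ'_v = 15.3×1.2 + 9.690×2.20 = 39.68 kPa.
σ'_h = K_a σ'_v = 0.3085 × 39.68 = 12.24 kPa; u = γ_w × 2.20 = 21.58 kPa.
Total σ_h = 12.24 + 21.58 = 33.82 kPa.

33.8 kPa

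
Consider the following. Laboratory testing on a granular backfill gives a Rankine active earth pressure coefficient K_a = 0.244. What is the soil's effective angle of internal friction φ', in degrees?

37.4°

K_a = tan²(45° − φ/2) ⇒ 45° − φ/2 = arctan(√0.244) = 26.29°.
φ = 2(45° − 26.29°) = 37.42°.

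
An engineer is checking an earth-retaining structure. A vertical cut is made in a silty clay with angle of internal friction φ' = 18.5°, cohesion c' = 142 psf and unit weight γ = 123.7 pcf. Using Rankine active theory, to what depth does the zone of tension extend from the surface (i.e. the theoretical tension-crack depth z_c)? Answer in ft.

3.19 ft

K_a = tan²(45° − 18.5°/2) = 0.5183; √K_a = 0.7199.
The active pressure is zero where K_a γ z = 2c√K_a, so z_c = 2c/(γ√K_a) = 2×142/(123.7×0.7199) = 3.189 ft.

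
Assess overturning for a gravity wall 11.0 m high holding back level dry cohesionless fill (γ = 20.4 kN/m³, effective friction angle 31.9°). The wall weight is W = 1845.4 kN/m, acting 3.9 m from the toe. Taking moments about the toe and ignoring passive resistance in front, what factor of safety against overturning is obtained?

5.15

K_a = tan²(45° − 31.9°/2) = 0.3085.
P_a = ½K_aγH² = 0.5×0.3085×20.4×11.0² = 380.8 kN/m, acting at H/3 = 3.667 m above the base.
Overturning moment M_o = P_a × H/3 = 380.8 × 3.667 = 1396.
Resisting moment M_r = W × 3.9 = 1845.4 × 3.9 = 7197.
FS_overturning = M_r/M_o = 7197/1396 = 5.155.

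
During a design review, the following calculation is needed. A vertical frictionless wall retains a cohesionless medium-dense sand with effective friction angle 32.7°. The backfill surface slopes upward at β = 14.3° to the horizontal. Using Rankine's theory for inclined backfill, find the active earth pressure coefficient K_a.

0.327

K_a = cos β · (cos β − √(cos²β − cos²φ)) / (cos β + √(cos²β − cos²φ)).
cos β = 0.9690, cos φ = 0.8415, √(cos²β − cos²φ) = 0.4805.
K_a = 0.9690 × (0.9690 − 0.4805)/(0.9690 + 0.4805) = 0.3266.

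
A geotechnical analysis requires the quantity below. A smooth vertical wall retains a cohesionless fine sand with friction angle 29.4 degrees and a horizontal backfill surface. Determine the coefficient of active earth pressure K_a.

K_a = tan²(45° − φ/2) = tan²(30.30°) = 0.3415.

0.341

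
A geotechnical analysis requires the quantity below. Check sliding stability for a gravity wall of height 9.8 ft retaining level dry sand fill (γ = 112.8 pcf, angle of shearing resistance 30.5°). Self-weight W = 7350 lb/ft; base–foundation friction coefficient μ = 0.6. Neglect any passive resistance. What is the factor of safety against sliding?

K_a = tan²(45° − 30.5°/2) = 0.3267.
P_a = ½K_aγH² = 0.5×0.3267×112.8×9.8² = 1769 lb/ft, acting at H/3 = 3.267 ft above the base.
FS_sliding = μW / P_a = 0.6×7350 / 1769 = 2.492.

2.49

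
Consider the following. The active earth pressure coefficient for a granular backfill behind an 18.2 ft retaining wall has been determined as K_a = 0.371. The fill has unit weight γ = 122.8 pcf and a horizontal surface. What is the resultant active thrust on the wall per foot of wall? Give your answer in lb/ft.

P = ½ K_a γ H² = 0.5 × 0.371 × 122.8 × 18.2² = 7545 lb/ft.

7550 lb/ft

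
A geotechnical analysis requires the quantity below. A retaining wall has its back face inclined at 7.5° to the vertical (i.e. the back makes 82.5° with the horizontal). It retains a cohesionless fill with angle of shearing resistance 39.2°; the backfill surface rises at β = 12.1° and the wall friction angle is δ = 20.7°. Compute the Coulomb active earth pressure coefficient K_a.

K_a = sin²(α+φ) / [sin²α · sin(α−δ) · (1 + √{sin(φ+δ)sin(φ−β) / (sin(α−δ)sin(α+β))})²].
With α = 82.5°, φ = 39.2°, δ = 20.7°, β = 12.1°: K_a = 0.2997.

0.300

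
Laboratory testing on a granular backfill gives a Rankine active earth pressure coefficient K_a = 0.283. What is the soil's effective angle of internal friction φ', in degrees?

34.0°

K_a = tan²(45° − φ/2) ⇒ 45° − φ/2 = arctan(√0.283) = 28.01°.
φ = 2(45° − 28.01°) = 33.98°.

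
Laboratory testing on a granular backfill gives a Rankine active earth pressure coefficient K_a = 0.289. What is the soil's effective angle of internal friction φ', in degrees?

33.5°

K_a = tan²(45° − φ/2) ⇒ 45° − φ/2 = arctan(√0.289) = 28.26°.
φ = 2(45° − 28.26°) = 33.48°.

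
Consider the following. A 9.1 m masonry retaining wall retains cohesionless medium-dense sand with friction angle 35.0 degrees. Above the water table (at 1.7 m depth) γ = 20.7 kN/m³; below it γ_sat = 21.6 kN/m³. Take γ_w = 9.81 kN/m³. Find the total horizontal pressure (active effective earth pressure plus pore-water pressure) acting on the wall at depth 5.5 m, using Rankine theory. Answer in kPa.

59.0 kPa

K_a = (1 − sin φ)/(1 + sin φ) = 0.2710.
γ' = 21.6 − 9.81 = 11.79 kN/m³.
Effective vertical stress at 5.5 m: σ'_v = 20.7×1.7 + 11.79×3.80 = 79.99 kPa.
σ'_h = K_a σ'_v = 0.2710 × 79.99 = 21.68 kPa; u = γ_w × 3.80 = 37.28 kPa.
Total σ_h = 21.68 + 37.28 = 58.96 kPa.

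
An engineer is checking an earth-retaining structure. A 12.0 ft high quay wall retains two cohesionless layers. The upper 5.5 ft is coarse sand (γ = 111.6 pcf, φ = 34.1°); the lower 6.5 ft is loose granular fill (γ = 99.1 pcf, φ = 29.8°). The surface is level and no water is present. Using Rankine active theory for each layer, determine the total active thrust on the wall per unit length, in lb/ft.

2520 lb/ft

K_a1 = tan²(45°−34.1°/2) = 0.2815; K_a2 = tan²(45°−29.8°/2) = 0.3360.
Layer 1: σ at base = K_a1 γ₁ h₁ = 172.8 psf; P₁ = ½×172.8×5.5 = 475.2.
Layer 2: σ_v at top = γ₁h₁ = 613.8; σ_h top = K_a2×613.8 = 206.3; σ_h base = K_a2×(613.8+99.1×6.5) = 422.7.
P₂ = ½(206.3+422.7)×6.5 = 2044. Total P_a = 475.2+2044 = 2519 lb/ft.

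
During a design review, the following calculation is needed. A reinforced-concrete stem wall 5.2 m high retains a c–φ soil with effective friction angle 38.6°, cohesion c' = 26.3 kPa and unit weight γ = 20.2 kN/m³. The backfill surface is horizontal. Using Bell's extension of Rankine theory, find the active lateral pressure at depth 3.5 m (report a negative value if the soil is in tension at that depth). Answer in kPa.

-8.94 kPa

K_a = (1 − sin φ)/(1 + sin φ) = 0.2316.
σ_a = K_a γ z − 2c√K_a = 0.2316×20.2×3.5 − 2×26.3×0.4813 = -8.939 kPa.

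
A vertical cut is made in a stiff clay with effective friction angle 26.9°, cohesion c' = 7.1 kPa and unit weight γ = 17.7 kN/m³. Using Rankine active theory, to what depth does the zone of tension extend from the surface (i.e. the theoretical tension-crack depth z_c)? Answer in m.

K_a = tan²(45° − 26.9°/2) = 0.3770; √K_a = 0.6140.
The active pressure is zero where K_a γ z = 2c√K_a, so z_c = 2c/(γ√K_a) = 2×7.1/(17.7×0.6140) = 1.307 m.

1.31 m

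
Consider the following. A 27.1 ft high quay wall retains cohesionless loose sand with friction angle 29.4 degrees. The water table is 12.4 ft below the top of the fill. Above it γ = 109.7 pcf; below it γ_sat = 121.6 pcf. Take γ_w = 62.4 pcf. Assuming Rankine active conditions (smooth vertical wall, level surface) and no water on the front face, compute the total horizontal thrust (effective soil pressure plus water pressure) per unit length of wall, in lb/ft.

K_a = tan²(45° − φ/2) = 0.3415.
γ' = 121.6 − 62.4 = 59.20 pcf. Depth below WT = 14.7 ft.
σ'_h at WT = K_a γ d_w = 464.5 psf; at base = 464.5 + K_a γ' × 14.7 = 761.7 psf.
P₁ (0–12.4 ft) = ½×464.5×12.4 = 2880. P₂ (12.4–27.1 ft) = ½(464.5+761.7)×14.7 = 9012.
P_w = ½ γ_w h₂² = 0.5×62.4×14.7² = 6742. Total = 2880+9012+6742 = 18630 lb/ft.

18600 lb/ft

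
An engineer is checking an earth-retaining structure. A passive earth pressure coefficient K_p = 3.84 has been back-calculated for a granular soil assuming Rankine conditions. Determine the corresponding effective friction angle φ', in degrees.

K_p = (1+sin φ)/(1−sin φ) ⇒ sin φ = (K_p − 1)/(K_p + 1) = 0.5868.
φ = arcsin(0.5868) = 35.93°.

35.9°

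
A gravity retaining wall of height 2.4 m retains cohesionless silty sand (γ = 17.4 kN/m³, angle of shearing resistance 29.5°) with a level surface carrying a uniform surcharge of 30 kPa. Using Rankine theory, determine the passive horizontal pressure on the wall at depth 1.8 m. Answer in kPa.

180 kPa

K_p = (1 + sin φ)/(1 − sin φ) = 2.940.
σ_v = γz + q = 17.4 × 1.8 + 30 = 61.32 kPa.
σ_h = K_p σ_v = 2.940 × 61.32 = 180.3 kPa.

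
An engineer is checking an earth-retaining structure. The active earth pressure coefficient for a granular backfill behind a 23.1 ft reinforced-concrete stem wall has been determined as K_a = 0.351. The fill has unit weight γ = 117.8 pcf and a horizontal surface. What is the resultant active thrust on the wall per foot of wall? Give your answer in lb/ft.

11000 lb/ft

P = ½ K_a γ H² = 0.5 × 0.351 × 117.8 × 23.1² = 11030 lb/ft.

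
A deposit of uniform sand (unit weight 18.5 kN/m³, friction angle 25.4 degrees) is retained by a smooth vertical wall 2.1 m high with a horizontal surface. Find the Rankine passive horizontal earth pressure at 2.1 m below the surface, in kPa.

K_p = (1 + sin φ)/(1 − sin φ) = 2.502.
σ_h = K_p γ z = 2.502 × 18.5 × 2.1 = 97.21 kPa.

97.2 kPa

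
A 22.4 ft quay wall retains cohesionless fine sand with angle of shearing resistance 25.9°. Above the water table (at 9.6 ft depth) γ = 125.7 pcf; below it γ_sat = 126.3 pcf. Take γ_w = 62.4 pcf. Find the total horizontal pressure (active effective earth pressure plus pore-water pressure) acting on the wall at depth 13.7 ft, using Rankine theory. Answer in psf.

K_a = (1 − sin φ)/(1 + sin φ) = 0.3920.
γ' = 126.3 − 62.4 = 63.90 pcf.
Effective vertical stress at 13.7 ft: σ'_v = 125.7×9.6 + 63.90×4.10 = 1469 psf.
σ'_h = K_a σ'_v = 0.3920 × 1469 = 575.7 psf; u = γ_w × 4.10 = 255.8 psf.
Total σ_h = 575.7 + 255.8 = 831.5 psf.

832 psf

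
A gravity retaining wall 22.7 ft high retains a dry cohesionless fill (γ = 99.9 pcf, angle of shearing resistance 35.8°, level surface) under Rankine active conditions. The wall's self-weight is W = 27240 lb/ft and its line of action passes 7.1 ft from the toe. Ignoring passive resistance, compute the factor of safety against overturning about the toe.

K_a = tan²(45° − 35.8°/2) = 0.2619.
P_a = ½K_aγH² = 0.5×0.2619×99.9×22.7² = 6740 lb/ft, acting at H/3 = 7.567 ft above the base.
Overturning moment M_o = P_a × H/3 = 6740 × 7.567 = 51000.
Resisting moment M_r = W × 7.1 = 27240 × 7.1 = 193400.
FS_overturning = M_r/M_o = 193400/51000 = 3.792.

3.79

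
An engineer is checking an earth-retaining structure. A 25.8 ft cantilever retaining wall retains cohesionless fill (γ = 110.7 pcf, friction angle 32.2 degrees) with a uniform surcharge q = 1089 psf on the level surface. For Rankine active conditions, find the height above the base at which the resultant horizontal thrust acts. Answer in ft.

10.5 ft

K_a = 0.3047.
Triangular part P₁ = ½K_aγH² = 11230 at H/3 = 8.600 ft; rectangular part P₂ = K_a q H = 8562 at H/2 = 12.90 ft.
ȳ = (P₁·8.600 + P₂·12.90)/(P₁+P₂) = 10.46 ft.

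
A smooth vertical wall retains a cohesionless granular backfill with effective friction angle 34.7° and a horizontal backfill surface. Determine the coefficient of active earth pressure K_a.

0.274

K_a = tan²(45° − φ/2) = tan²(27.65°) = 0.2745.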